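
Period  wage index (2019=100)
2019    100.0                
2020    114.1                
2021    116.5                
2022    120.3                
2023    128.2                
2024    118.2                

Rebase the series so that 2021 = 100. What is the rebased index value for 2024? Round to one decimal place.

101.5

Rebased(2024) = 118.2 / 116.5 × 100 = 101.4592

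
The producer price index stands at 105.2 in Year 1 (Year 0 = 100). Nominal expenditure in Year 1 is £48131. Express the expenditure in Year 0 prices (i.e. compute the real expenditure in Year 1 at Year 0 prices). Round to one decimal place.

45751.9

Real = Nominal ÷ (Index/100) = 48131 ÷ (105.2/100)
     = 48131 ÷ 1.052 = 45751.9011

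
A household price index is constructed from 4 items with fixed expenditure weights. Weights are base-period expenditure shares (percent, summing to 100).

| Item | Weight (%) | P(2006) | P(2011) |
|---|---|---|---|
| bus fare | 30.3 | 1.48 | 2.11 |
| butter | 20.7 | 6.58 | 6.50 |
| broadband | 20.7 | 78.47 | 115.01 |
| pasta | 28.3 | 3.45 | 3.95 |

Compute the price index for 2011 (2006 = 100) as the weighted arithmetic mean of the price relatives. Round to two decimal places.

bus fare: 30.3 × (2.11/1.48) = 30.3 × 1.425676 = 43.1980
butter: 20.7 × (6.50/6.58) = 20.7 × 0.987842 = 20.4483
broadband: 20.7 × (115.01/78.47) = 20.7 × 1.465656 = 30.3391
pasta: 28.3 × (3.95/3.45) = 28.3 × 1.144928 = 32.4014
Index = Σ wᵢ·(p₁ᵢ/p₀ᵢ) = 43.1980 + 20.4483 + 30.3391 + 32.4014 = 126.3868

126.39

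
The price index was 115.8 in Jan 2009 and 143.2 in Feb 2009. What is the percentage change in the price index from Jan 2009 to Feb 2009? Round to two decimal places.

Change = (143.2 − 115.8) / 115.8 × 100
       = 27.4 / 115.8 × 100 = 23.6615%

23.66%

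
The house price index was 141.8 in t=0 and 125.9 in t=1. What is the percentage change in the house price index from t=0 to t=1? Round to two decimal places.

-11.21%

Change = (125.9 − 141.8) / 141.8 × 100
       = -15.9 / 141.8 × 100 = -11.2130%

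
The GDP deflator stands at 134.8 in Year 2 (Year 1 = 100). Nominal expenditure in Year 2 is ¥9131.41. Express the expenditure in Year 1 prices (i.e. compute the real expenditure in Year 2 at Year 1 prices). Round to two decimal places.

6774.04

Real = Nominal ÷ (Index/100) = 9131.41 ÷ (134.8/100)
     = 9131.41 ÷ 1.348 = 6774.0430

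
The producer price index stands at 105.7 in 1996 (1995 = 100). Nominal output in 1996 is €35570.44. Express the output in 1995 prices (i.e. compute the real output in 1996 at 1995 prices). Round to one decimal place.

33652.3

Real = Nominal ÷ (Index/100) = 35570.44 ÷ (105.7/100)
     = 35570.44 ÷ 1.057 = 33652.2611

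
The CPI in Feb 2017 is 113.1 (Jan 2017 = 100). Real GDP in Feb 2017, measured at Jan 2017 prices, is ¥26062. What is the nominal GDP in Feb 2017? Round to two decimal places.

29476.12

Nominal = Real × (Index/100) = 26062 × (113.1/100)
        = 26062 × 1.131 = 29476.1220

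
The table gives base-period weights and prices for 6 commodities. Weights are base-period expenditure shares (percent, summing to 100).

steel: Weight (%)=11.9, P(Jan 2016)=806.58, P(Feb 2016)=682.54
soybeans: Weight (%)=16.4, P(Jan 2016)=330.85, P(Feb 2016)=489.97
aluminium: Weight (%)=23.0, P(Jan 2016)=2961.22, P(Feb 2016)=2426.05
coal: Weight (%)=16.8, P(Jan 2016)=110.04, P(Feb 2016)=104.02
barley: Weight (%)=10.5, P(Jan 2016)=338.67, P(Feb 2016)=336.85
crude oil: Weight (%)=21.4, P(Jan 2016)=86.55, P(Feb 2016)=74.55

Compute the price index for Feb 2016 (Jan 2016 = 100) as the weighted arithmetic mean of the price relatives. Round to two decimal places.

97.96

steel: 11.9 × (682.54/806.58) = 11.9 × 0.846215 = 10.0700
soybeans: 16.4 × (489.97/330.85) = 16.4 × 1.480943 = 24.2875
aluminium: 23.0 × (2426.05/2961.22) = 23.0 × 0.819274 = 18.8433
coal: 16.8 × (104.02/110.04) = 16.8 × 0.945293 = 15.8809
barley: 10.5 × (336.85/338.67) = 10.5 × 0.994626 = 10.4436
crude oil: 21.4 × (74.55/86.55) = 21.4 × 0.861352 = 18.4329
Index = Σ wᵢ·(p₁ᵢ/p₀ᵢ) = 10.0700 + 24.2875 + 18.8433 + 15.8809 + 10.4436 + 18.4329 = 97.9581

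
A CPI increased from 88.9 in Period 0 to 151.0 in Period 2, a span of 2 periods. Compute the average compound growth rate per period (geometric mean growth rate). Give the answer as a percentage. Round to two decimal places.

30.33%

Growth factor = (151.0/88.9)^(1/2) = (1.698538)^(1/2) = 1.303280
Growth rate = 1.303280 − 1 = 0.303280 = 30.3280%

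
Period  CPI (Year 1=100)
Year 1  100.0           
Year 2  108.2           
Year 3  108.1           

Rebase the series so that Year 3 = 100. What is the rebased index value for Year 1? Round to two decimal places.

Rebased(Year 1) = 100.0 / 108.1 × 100 = 92.5069

92.51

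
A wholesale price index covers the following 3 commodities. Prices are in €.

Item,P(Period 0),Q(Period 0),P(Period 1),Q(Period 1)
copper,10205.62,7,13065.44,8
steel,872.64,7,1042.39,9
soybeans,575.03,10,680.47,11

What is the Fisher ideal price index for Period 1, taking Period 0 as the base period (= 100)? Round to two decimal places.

126.70

Laspeyres component (base-period weights):
ΣP(Period 1)Q(Period 0) = 13065.44×7 + 1042.39×7 + 680.47×10 = 91458.08 + 7296.73 + 6804.7 = 105559.51
ΣP(Period 0)Q(Period 0) = 10205.62×7 + 872.64×7 + 575.03×10 = 71439.34 + 6108.48 + 5750.3 = 83298.12
L = 105559.51 / 83298.12 × 100 = 126.7250
Paasche component (current-period weights):
ΣP(Period 1)Q(Period 1) = 13065.44×8 + 1042.39×9 + 680.47×11 = 104523.52 + 9381.51 + 7485.17 = 121390.2
ΣP(Period 0)Q(Period 1) = 10205.62×8 + 872.64×9 + 575.03×11 = 81644.96 + 7853.76 + 6325.33 = 95824.05
P = 121390.2 / 95824.05 × 100 = 126.6803
Fisher = √(L × P) = √(126.7250 × 126.6803) = 126.7026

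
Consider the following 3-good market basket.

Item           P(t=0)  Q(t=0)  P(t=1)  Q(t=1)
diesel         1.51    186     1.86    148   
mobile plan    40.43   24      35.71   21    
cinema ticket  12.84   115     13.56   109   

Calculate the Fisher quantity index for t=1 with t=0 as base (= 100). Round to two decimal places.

Laspeyres component (base-period weights):
ΣP(t=0)Q(t=1) = 1.51×148 + 40.43×21 + 12.84×109 = 223.48 + 849.03 + 1399.56 = 2472.07
ΣP(t=0)Q(t=0) = 1.51×186 + 40.43×24 + 12.84×115 = 280.86 + 970.32 + 1476.6 = 2727.78
L = 2472.07 / 2727.78 × 100 = 90.6257
Paasche component (current-period weights):
ΣP(t=1)Q(t=1) = 1.86×148 + 35.71×21 + 13.56×109 = 275.28 + 749.91 + 1478.04 = 2503.23
ΣP(t=1)Q(t=0) = 1.86×186 + 35.71×24 + 13.56×115 = 345.96 + 857.04 + 1559.4 = 2762.4
P = 2503.23 / 2762.4 × 100 = 90.6179
Fisher = √(L × P) = √(90.6257 × 90.6179) = 90.6218

90.62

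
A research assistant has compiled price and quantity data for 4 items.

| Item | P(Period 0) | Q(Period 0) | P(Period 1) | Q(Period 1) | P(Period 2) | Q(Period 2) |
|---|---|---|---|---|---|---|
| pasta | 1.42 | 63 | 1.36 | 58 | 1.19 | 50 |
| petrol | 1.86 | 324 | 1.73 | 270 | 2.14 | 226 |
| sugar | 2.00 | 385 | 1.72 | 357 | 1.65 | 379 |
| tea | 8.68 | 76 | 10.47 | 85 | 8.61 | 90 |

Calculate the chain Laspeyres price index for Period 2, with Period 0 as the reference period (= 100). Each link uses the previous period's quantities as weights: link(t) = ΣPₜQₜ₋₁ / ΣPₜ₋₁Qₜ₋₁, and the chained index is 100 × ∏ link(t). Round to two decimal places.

95.19

Link Period 0→Period 1:
ΣP(Period 1)Q(Period 0) = 1.36×63 + 1.73×324 + 1.72×385 + 10.47×76 = 85.68 + 560.52 + 662.2 + 795.72 = 2104.12
ΣP(Period 0)Q(Period 0) = 1.42×63 + 1.86×324 + 2.00×385 + 8.68×76 = 89.46 + 602.64 + 770 + 659.68 = 2121.78
link = 2104.12/2121.78 = 0.991677
Link Period 1→Period 2:
ΣP(Period 2)Q(Period 1) = 1.19×58 + 2.14×270 + 1.65×357 + 8.61×85 = 69.02 + 577.8 + 589.05 + 731.85 = 1967.72
ΣP(Period 1)Q(Period 1) = 1.36×58 + 1.73×270 + 1.72×357 + 10.47×85 = 78.88 + 467.1 + 614.04 + 889.95 = 2049.97
link = 1967.72/2049.97 = 0.959877
Chained index = 100 × 0.991677 × 0.959877 = 95.1888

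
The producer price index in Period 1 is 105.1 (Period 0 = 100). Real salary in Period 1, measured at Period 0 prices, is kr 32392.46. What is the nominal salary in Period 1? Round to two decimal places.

Nominal = Real × (Index/100) = 32392.46 × (105.1/100)
        = 32392.46 × 1.051 = 34044.4755

34044.48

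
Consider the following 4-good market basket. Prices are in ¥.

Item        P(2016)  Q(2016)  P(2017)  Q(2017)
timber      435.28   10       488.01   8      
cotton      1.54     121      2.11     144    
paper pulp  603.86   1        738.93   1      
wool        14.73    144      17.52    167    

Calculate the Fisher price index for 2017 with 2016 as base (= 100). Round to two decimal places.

115.96

Laspeyres component (base-period weights):
ΣP(2017)Q(2016) = 488.01×10 + 2.11×121 + 738.93×1 + 17.52×144 = 4880.1 + 255.31 + 738.93 + 2522.88 = 8397.22
ΣP(2016)Q(2016) = 435.28×10 + 1.54×121 + 603.86×1 + 14.73×144 = 4352.8 + 186.34 + 603.86 + 2121.12 = 7264.12
L = 8397.22 / 7264.12 × 100 = 115.5986
Paasche component (current-period weights):
ΣP(2017)Q(2017) = 488.01×8 + 2.11×144 + 738.93×1 + 17.52×167 = 3904.08 + 303.84 + 738.93 + 2925.84 = 7872.69
ΣP(2016)Q(2017) = 435.28×8 + 1.54×144 + 603.86×1 + 14.73×167 = 3482.24 + 221.76 + 603.86 + 2459.91 = 6767.77
P = 7872.69 / 6767.77 × 100 = 116.3262
Fisher = √(L × P) = √(115.5986 × 116.3262) = 115.9618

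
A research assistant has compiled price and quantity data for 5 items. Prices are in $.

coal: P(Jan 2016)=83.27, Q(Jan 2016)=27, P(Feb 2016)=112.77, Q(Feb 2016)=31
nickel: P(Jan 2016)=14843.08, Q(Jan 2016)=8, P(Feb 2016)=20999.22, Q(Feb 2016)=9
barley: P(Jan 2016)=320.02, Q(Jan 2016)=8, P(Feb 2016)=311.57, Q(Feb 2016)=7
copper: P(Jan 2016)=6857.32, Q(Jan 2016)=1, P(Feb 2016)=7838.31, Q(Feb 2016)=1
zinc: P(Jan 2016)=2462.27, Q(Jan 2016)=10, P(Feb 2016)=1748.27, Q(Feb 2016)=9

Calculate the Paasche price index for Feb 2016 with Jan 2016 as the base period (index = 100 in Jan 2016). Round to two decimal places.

130.35

Paasche price index uses current-period quantities as weights.
ΣP(Feb 2016)·Q(Feb 2016) = 112.77×31 + 20999.22×9 + 311.57×7 + 7838.31×1 + 1748.27×9 = 3495.87 + 188992.98 + 2180.99 + 7838.31 + 15734.43 = 218242.58
ΣP(Jan 2016)·Q(Feb 2016) = 83.27×31 + 14843.08×9 + 320.02×7 + 6857.32×1 + 2462.27×9 = 2581.37 + 133587.72 + 2240.14 + 6857.32 + 22160.43 = 167426.98
Index = 218242.58 / 167426.98 × 100 = 130.3509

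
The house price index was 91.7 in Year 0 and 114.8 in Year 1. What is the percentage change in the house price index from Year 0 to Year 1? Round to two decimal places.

Change = (114.8 − 91.7) / 91.7 × 100
       = 23.1 / 91.7 × 100 = 25.1908%

25.19%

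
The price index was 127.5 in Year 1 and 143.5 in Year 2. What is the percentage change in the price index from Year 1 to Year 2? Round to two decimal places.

Change = (143.5 − 127.5) / 127.5 × 100
       = 16.0 / 127.5 × 100 = 12.5490%

12.55%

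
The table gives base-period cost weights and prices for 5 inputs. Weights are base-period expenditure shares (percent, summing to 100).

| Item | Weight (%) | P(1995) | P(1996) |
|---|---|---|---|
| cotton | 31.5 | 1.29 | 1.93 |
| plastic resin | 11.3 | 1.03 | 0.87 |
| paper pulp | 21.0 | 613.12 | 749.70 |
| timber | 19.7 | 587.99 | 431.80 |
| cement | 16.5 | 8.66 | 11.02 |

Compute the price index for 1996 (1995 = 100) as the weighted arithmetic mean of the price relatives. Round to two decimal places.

117.81

cotton: 31.5 × (1.93/1.29) = 31.5 × 1.496124 = 47.1279
plastic resin: 11.3 × (0.87/1.03) = 11.3 × 0.844660 = 9.5447
paper pulp: 21.0 × (749.70/613.12) = 21.0 × 1.222762 = 25.6780
timber: 19.7 × (431.80/587.99) = 19.7 × 0.734366 = 14.4670
cement: 16.5 × (11.02/8.66) = 16.5 × 1.272517 = 20.9965
Index = Σ wᵢ·(p₁ᵢ/p₀ᵢ) = 47.1279 + 9.5447 + 25.6780 + 14.4670 + 20.9965 = 117.8141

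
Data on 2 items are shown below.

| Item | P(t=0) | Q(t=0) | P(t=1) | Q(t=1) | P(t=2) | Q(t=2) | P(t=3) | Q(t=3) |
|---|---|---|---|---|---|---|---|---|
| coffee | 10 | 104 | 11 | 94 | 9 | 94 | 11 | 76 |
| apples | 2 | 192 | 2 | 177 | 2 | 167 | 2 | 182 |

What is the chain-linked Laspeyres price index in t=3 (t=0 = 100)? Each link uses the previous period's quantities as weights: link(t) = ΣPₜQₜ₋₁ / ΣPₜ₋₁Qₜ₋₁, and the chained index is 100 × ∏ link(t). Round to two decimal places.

107.55

Link t=0→t=1:
ΣP(t=1)Q(t=0) = 11×104 + 2×192 = 1144 + 384 = 1528
ΣP(t=0)Q(t=0) = 10×104 + 2×192 = 1040 + 384 = 1424
link = 1528/1424 = 1.073034
Link t=1→t=2:
ΣP(t=2)Q(t=1) = 9×94 + 2×177 = 846 + 354 = 1200
ΣP(t=1)Q(t=1) = 11×94 + 2×177 = 1034 + 354 = 1388
link = 1200/1388 = 0.864553
Link t=2→t=3:
ΣP(t=3)Q(t=2) = 11×94 + 2×167 = 1034 + 334 = 1368
ΣP(t=2)Q(t=2) = 9×94 + 2×167 = 846 + 334 = 1180
link = 1368/1180 = 1.159322
Chained index = 100 × 1.073034 × 0.864553 × 1.159322 = 107.5497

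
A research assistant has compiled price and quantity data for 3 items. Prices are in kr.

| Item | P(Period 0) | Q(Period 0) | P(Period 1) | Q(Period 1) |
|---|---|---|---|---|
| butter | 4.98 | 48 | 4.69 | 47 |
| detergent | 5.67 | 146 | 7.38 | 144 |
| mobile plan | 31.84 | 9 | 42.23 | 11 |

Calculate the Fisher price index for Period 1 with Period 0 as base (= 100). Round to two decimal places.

Laspeyres component (base-period weights):
ΣP(Period 1)Q(Period 0) = 4.69×48 + 7.38×146 + 42.23×9 = 225.12 + 1077.48 + 380.07 = 1682.67
ΣP(Period 0)Q(Period 0) = 4.98×48 + 5.67×146 + 31.84×9 = 239.04 + 827.82 + 286.56 = 1353.42
L = 1682.67 / 1353.42 × 100 = 124.3273
Paasche component (current-period weights):
ΣP(Period 1)Q(Period 1) = 4.69×47 + 7.38×144 + 42.23×11 = 220.43 + 1062.72 + 464.53 = 1747.68
ΣP(Period 0)Q(Period 1) = 4.98×47 + 5.67×144 + 31.84×11 = 234.06 + 816.48 + 350.24 = 1400.78
P = 1747.68 / 1400.78 × 100 = 124.7648
Fisher = √(L × P) = √(124.3273 × 124.7648) = 124.5458

124.55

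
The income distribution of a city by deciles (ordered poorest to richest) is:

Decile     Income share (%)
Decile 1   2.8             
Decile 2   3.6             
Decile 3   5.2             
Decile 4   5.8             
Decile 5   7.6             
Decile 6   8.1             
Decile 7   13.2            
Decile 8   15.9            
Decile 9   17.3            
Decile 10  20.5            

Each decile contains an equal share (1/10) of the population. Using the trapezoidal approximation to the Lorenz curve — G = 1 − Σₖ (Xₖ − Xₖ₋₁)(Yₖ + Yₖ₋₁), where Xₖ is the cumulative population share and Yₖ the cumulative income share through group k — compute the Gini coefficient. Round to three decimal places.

0.331

Cumulative income shares Yₖ: 0.0280, 0.0640, 0.1160, 0.1740, 0.2500, 0.3310, 0.4630, 0.6220, 0.7950, 1.0000
Σ (Xₖ−Xₖ₋₁)(Yₖ+Yₖ₋₁) = (1/10)(0.0280+0.0000) + (1/10)(0.0640+0.0280) + (1/10)(0.1160+0.0640) + (1/10)(0.1740+0.1160) + (1/10)(0.2500+0.1740) + (1/10)(0.3310+0.2500) + (1/10)(0.4630+0.3310) + (1/10)(0.6220+0.4630) + (1/10)(0.7950+0.6220) + (1/10)(1.0000+0.7950)
  = 0.0028 + 0.0092 + 0.0180 + 0.0290 + 0.0424 + 0.0581 + 0.0794 + 0.1085 + 0.1417 + 0.1795 = 0.6686
G = 1 − 0.6686 = 0.3314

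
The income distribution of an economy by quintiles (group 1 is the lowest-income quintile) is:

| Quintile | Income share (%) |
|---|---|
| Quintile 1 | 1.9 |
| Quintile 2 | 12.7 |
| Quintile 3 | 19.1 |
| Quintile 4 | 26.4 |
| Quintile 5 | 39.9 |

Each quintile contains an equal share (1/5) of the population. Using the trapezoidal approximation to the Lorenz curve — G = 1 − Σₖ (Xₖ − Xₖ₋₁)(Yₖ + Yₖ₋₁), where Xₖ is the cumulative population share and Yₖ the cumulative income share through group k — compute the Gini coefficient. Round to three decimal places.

0.359

Cumulative income shares Yₖ: 0.0190, 0.1460, 0.3370, 0.6010, 1.0000
Σ (Xₖ−Xₖ₋₁)(Yₖ+Yₖ₋₁) = (1/5)(0.0190+0.0000) + (1/5)(0.1460+0.0190) + (1/5)(0.3370+0.1460) + (1/5)(0.6010+0.3370) + (1/5)(1.0000+0.6010)
  = 0.0038 + 0.0330 + 0.0966 + 0.1876 + 0.3202 = 0.6412
G = 1 − 0.6412 = 0.3588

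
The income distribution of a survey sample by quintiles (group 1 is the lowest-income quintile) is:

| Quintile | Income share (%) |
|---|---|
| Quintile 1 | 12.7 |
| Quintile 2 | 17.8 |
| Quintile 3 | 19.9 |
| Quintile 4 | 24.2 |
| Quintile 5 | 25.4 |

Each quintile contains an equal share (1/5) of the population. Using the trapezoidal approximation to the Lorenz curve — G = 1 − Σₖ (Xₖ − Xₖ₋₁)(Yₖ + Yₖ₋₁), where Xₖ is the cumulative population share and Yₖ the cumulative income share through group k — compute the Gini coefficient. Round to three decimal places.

0.127

Cumulative income shares Yₖ: 0.1270, 0.3050, 0.5040, 0.7460, 1.0000
Σ (Xₖ−Xₖ₋₁)(Yₖ+Yₖ₋₁) = (1/5)(0.1270+0.0000) + (1/5)(0.3050+0.1270) + (1/5)(0.5040+0.3050) + (1/5)(0.7460+0.5040) + (1/5)(1.0000+0.7460)
  = 0.0254 + 0.0864 + 0.1618 + 0.2500 + 0.3492 = 0.8728
G = 1 − 0.8728 = 0.1272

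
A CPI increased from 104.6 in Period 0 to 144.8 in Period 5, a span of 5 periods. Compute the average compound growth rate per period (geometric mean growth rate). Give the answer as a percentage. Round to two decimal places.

6.72%

Growth factor = (144.8/104.6)^(1/5) = (1.384321)^(1/5) = 1.067204
Growth rate = 1.067204 − 1 = 0.067204 = 6.7204%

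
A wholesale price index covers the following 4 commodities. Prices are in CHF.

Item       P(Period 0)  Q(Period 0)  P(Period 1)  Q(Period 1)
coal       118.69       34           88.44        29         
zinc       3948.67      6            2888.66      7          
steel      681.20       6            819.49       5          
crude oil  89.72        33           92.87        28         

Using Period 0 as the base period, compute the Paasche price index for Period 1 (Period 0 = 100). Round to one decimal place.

Paasche price index uses current-period quantities as weights.
ΣP(Period 1)·Q(Period 1) = 88.44×29 + 2888.66×7 + 819.49×5 + 92.87×28 = 2564.76 + 20220.62 + 4097.45 + 2600.36 = 29483.19
ΣP(Period 0)·Q(Period 1) = 118.69×29 + 3948.67×7 + 681.20×5 + 89.72×28 = 3442.01 + 27640.69 + 3406 + 2512.16 = 37000.86
Index = 29483.19 / 37000.86 × 100 = 79.6824

79.7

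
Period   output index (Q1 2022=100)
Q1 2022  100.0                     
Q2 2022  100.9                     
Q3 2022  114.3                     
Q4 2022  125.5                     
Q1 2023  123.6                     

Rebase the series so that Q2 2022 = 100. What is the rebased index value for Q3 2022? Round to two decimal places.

113.28

Rebased(Q3 2022) = 114.3 / 100.9 × 100 = 113.2805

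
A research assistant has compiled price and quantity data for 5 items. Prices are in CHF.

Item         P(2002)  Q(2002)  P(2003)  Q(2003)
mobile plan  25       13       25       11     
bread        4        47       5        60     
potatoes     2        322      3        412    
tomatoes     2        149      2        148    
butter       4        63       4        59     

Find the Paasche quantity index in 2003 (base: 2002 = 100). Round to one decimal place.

112.9

Paasche quantity index uses current-period prices as weights.
ΣP(2003)·Q(2003) = 25×11 + 5×60 + 3×412 + 2×148 + 4×59 = 275 + 300 + 1236 + 296 + 236 = 2343
ΣP(2003)·Q(2002) = 25×13 + 5×47 + 3×322 + 2×149 + 4×63 = 325 + 235 + 966 + 298 + 252 = 2076
Index = 2343 / 2076 × 100 = 112.8613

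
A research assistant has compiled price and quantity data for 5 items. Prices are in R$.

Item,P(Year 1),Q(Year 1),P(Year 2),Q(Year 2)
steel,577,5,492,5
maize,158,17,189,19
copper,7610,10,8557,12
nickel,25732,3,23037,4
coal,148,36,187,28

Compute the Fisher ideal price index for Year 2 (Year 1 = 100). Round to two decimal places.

Laspeyres component (base-period weights):
ΣP(Year 2)Q(Year 1) = 492×5 + 189×17 + 8557×10 + 23037×3 + 187×36 = 2460 + 3213 + 85570 + 69111 + 6732 = 167086
ΣP(Year 1)Q(Year 1) = 577×5 + 158×17 + 7610×10 + 25732×3 + 148×36 = 2885 + 2686 + 76100 + 77196 + 5328 = 164195
L = 167086 / 164195 × 100 = 101.7607
Paasche component (current-period weights):
ΣP(Year 2)Q(Year 2) = 492×5 + 189×19 + 8557×12 + 23037×4 + 187×28 = 2460 + 3591 + 102684 + 92148 + 5236 = 206119
ΣP(Year 1)Q(Year 2) = 577×5 + 158×19 + 7610×12 + 25732×4 + 148×28 = 2885 + 3002 + 91320 + 102928 + 4144 = 204279
P = 206119 / 204279 × 100 = 100.9007
Fisher = √(L × P) = √(101.7607 × 100.9007) = 101.3298

101.33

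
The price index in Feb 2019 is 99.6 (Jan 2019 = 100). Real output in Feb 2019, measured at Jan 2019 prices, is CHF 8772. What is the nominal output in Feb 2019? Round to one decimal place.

8736.9

Nominal = Real × (Index/100) = 8772 × (99.6/100)
        = 8772 × 0.996 = 8736.9120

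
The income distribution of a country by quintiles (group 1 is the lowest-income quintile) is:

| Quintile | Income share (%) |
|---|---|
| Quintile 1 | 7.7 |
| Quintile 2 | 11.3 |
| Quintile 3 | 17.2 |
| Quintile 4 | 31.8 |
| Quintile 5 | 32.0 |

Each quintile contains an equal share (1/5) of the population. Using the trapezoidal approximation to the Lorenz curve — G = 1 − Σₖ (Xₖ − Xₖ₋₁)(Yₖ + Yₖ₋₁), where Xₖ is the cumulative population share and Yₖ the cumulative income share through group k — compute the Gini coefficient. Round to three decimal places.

0.276

Cumulative income shares Yₖ: 0.0770, 0.1900, 0.3620, 0.6800, 1.0000
Σ (Xₖ−Xₖ₋₁)(Yₖ+Yₖ₋₁) = (1/5)(0.0770+0.0000) + (1/5)(0.1900+0.0770) + (1/5)(0.3620+0.1900) + (1/5)(0.6800+0.3620) + (1/5)(1.0000+0.6800)
  = 0.0154 + 0.0534 + 0.1104 + 0.2084 + 0.3360 = 0.7236
G = 1 − 0.7236 = 0.2764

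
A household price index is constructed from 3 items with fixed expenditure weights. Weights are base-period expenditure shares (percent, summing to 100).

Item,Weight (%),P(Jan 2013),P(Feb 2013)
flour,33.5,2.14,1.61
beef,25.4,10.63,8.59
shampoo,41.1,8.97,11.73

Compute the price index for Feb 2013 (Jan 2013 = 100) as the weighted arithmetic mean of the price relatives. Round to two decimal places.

99.47

flour: 33.5 × (1.61/2.14) = 33.5 × 0.752336 = 25.2033
beef: 25.4 × (8.59/10.63) = 25.4 × 0.808090 = 20.5255
shampoo: 41.1 × (11.73/8.97) = 41.1 × 1.307692 = 53.7462
Index = Σ wᵢ·(p₁ᵢ/p₀ᵢ) = 25.2033 + 20.5255 + 53.7462 = 99.4749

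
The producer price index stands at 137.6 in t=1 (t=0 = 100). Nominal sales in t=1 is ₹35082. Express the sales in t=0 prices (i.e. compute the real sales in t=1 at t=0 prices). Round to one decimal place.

Real = Nominal ÷ (Index/100) = 35082 ÷ (137.6/100)
     = 35082 ÷ 1.376 = 25495.6395

25495.6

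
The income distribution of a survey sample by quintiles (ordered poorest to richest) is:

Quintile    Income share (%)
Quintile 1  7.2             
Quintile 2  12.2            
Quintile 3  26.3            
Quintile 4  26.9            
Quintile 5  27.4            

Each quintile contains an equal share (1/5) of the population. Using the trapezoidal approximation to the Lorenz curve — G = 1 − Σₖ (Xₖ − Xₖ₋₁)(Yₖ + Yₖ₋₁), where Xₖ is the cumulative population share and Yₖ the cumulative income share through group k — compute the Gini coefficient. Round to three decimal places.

Cumulative income shares Yₖ: 0.0720, 0.1940, 0.4570, 0.7260, 1.0000
Σ (Xₖ−Xₖ₋₁)(Yₖ+Yₖ₋₁) = (1/5)(0.0720+0.0000) + (1/5)(0.1940+0.0720) + (1/5)(0.4570+0.1940) + (1/5)(0.7260+0.4570) + (1/5)(1.0000+0.7260)
  = 0.0144 + 0.0532 + 0.1302 + 0.2366 + 0.3452 = 0.7796
G = 1 − 0.7796 = 0.2204

0.220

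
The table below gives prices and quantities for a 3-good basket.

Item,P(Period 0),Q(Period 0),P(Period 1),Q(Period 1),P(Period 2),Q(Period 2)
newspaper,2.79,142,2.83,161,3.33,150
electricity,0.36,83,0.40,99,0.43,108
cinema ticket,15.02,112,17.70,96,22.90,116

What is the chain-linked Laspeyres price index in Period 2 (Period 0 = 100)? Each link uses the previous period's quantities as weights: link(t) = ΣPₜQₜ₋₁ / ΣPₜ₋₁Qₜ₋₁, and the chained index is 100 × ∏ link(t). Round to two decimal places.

Link Period 0→Period 1:
ΣP(Period 1)Q(Period 0) = 2.83×142 + 0.40×83 + 17.70×112 = 401.86 + 33.2 + 1982.4 = 2417.46
ΣP(Period 0)Q(Period 0) = 2.79×142 + 0.36×83 + 15.02×112 = 396.18 + 29.88 + 1682.24 = 2108.3
link = 2417.46/2108.3 = 1.146639
Link Period 1→Period 2:
ΣP(Period 2)Q(Period 1) = 3.33×161 + 0.43×99 + 22.90×96 = 536.13 + 42.57 + 2198.4 = 2777.1
ΣP(Period 1)Q(Period 1) = 2.83×161 + 0.40×99 + 17.70×96 = 455.63 + 39.6 + 1699.2 = 2194.43
link = 2777.1/2194.43 = 1.265522
Chained index = 100 × 1.146639 × 1.265522 = 145.1098

145.11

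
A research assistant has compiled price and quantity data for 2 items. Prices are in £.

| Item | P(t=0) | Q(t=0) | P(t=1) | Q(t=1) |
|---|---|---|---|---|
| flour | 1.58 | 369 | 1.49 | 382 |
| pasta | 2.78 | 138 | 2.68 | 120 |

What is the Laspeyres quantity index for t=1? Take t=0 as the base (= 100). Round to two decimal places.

Laspeyres quantity index uses base-period prices as weights.
ΣP(t=0)·Q(t=1) = 1.58×382 + 2.78×120 = 603.56 + 333.6 = 937.16
ΣP(t=0)·Q(t=0) = 1.58×369 + 2.78×138 = 583.02 + 383.64 = 966.66
Index = 937.16 / 966.66 × 100 = 96.9483

96.95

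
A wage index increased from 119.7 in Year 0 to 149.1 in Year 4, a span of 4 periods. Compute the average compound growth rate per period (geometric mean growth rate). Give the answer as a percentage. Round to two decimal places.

Growth factor = (149.1/119.7)^(1/4) = (1.245614)^(1/4) = 1.056443
Growth rate = 1.056443 − 1 = 0.056443 = 5.6443%

5.64%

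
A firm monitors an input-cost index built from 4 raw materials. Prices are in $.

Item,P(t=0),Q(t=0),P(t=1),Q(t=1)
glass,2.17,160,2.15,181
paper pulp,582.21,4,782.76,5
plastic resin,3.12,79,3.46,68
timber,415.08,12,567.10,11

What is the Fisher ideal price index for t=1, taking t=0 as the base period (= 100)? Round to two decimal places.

Laspeyres component (base-period weights):
ΣP(t=1)Q(t=0) = 2.15×160 + 782.76×4 + 3.46×79 + 567.10×12 = 344 + 3131.04 + 273.34 + 6805.2 = 10553.58
ΣP(t=0)Q(t=0) = 2.17×160 + 582.21×4 + 3.12×79 + 415.08×12 = 347.2 + 2328.84 + 246.48 + 4980.96 = 7903.48
L = 10553.58 / 7903.48 × 100 = 133.5308
Paasche component (current-period weights):
ΣP(t=1)Q(t=1) = 2.15×181 + 782.76×5 + 3.46×68 + 567.10×11 = 389.15 + 3913.8 + 235.28 + 6238.1 = 10776.33
ΣP(t=0)Q(t=1) = 2.17×181 + 582.21×5 + 3.12×68 + 415.08×11 = 392.77 + 2911.05 + 212.16 + 4565.88 = 8081.86
P = 10776.33 / 8081.86 × 100 = 133.3397
Fisher = √(L × P) = √(133.5308 × 133.3397) = 133.4352

133.44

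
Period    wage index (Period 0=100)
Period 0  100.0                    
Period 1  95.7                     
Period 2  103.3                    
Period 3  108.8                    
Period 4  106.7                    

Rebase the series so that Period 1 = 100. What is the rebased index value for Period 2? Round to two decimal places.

Rebased(Period 2) = 103.3 / 95.7 × 100 = 107.9415

107.94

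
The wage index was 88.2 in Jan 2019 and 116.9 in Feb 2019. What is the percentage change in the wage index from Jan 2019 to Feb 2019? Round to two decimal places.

32.54%

Change = (116.9 − 88.2) / 88.2 × 100
       = 28.7 / 88.2 × 100 = 32.5397%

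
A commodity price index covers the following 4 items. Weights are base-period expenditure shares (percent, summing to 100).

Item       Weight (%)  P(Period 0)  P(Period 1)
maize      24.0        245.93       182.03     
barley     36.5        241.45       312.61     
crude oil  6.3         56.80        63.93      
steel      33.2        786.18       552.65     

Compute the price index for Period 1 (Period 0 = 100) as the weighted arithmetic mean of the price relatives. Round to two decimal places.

95.45

maize: 24.0 × (182.03/245.93) = 24.0 × 0.740170 = 17.7641
barley: 36.5 × (312.61/241.45) = 36.5 × 1.294719 = 47.2573
crude oil: 6.3 × (63.93/56.80) = 6.3 × 1.125528 = 7.0908
steel: 33.2 × (552.65/786.18) = 33.2 × 0.702956 = 23.3381
Index = Σ wᵢ·(p₁ᵢ/p₀ᵢ) = 17.7641 + 47.2573 + 7.0908 + 23.3381 = 95.4503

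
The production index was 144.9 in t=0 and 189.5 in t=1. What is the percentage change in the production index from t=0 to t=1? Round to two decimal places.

Change = (189.5 − 144.9) / 144.9 × 100
       = 44.6 / 144.9 × 100 = 30.7798%

30.78%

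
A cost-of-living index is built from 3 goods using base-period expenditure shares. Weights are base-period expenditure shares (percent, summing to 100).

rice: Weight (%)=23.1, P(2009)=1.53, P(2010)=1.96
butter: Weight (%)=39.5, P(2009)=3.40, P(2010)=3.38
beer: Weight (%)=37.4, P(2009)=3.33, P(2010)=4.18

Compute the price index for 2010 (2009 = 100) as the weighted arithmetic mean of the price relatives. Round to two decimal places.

rice: 23.1 × (1.96/1.53) = 23.1 × 1.281046 = 29.5922
butter: 39.5 × (3.38/3.40) = 39.5 × 0.994118 = 39.2676
beer: 37.4 × (4.18/3.33) = 37.4 × 1.255255 = 46.9465
Index = Σ wᵢ·(p₁ᵢ/p₀ᵢ) = 29.5922 + 39.2676 + 46.9465 = 115.8064

115.81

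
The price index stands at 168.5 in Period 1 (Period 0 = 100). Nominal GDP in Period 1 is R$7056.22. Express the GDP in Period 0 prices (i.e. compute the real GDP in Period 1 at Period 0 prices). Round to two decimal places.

Real = Nominal ÷ (Index/100) = 7056.22 ÷ (168.5/100)
     = 7056.22 ÷ 1.685 = 4187.6677

4187.67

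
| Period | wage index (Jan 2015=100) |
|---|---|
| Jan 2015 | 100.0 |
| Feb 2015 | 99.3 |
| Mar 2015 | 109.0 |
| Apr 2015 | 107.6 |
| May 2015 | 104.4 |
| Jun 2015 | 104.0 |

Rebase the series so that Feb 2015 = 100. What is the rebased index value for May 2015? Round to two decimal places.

Rebased(May 2015) = 104.4 / 99.3 × 100 = 105.1360

105.14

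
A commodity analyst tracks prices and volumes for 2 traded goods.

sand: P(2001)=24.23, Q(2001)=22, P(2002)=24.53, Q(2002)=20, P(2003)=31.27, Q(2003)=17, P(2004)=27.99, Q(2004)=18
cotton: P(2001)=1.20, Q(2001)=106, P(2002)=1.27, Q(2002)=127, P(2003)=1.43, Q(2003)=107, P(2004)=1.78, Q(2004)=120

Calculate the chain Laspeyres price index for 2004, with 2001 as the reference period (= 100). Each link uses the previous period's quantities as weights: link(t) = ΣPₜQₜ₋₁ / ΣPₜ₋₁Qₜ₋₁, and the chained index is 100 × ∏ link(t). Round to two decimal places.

Link 2001→2002:
ΣP(2002)Q(2001) = 24.53×22 + 1.27×106 = 539.66 + 134.62 = 674.28
ΣP(2001)Q(2001) = 24.23×22 + 1.20×106 = 533.06 + 127.2 = 660.26
link = 674.28/660.26 = 1.021234
Link 2002→2003:
ΣP(2003)Q(2002) = 31.27×20 + 1.43×127 = 625.4 + 181.61 = 807.01
ΣP(2002)Q(2002) = 24.53×20 + 1.27×127 = 490.6 + 161.29 = 651.89
link = 807.01/651.89 = 1.237954
Link 2003→2004:
ΣP(2004)Q(2003) = 27.99×17 + 1.78×107 = 475.83 + 190.46 = 666.29
ΣP(2003)Q(2003) = 31.27×17 + 1.43×107 = 531.59 + 153.01 = 684.6
link = 666.29/684.6 = 0.973254
Chained index = 100 × 1.021234 × 1.237954 × 0.973254 = 123.0428

123.04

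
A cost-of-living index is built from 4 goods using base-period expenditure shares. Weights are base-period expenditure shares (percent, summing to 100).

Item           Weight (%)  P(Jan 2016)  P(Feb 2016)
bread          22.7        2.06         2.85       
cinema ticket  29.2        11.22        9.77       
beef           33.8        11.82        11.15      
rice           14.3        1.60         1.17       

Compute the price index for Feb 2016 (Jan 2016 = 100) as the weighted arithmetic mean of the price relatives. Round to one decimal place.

99.2

bread: 22.7 × (2.85/2.06) = 22.7 × 1.383495 = 31.4053
cinema ticket: 29.2 × (9.77/11.22) = 29.2 × 0.870766 = 25.4264
beef: 33.8 × (11.15/11.82) = 33.8 × 0.943316 = 31.8841
rice: 14.3 × (1.17/1.60) = 14.3 × 0.731250 = 10.4569
Index = Σ wᵢ·(p₁ᵢ/p₀ᵢ) = 31.4053 + 25.4264 + 31.8841 + 10.4569 = 99.1727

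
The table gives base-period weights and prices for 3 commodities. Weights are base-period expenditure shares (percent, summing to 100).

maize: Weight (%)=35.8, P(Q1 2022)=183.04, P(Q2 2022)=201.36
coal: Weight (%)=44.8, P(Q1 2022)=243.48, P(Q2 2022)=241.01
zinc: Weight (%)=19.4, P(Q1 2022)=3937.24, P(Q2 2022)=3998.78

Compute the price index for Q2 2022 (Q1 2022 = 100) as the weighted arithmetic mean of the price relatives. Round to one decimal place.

maize: 35.8 × (201.36/183.04) = 35.8 × 1.100087 = 39.3831
coal: 44.8 × (241.01/243.48) = 44.8 × 0.989855 = 44.3455
zinc: 19.4 × (3998.78/3937.24) = 19.4 × 1.015630 = 19.7032
Index = Σ wᵢ·(p₁ᵢ/p₀ᵢ) = 39.3831 + 44.3455 + 19.7032 = 103.4319

103.4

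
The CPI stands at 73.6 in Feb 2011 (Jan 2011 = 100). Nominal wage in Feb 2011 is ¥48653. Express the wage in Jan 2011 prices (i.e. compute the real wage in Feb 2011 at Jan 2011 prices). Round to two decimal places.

Real = Nominal ÷ (Index/100) = 48653 ÷ (73.6/100)
     = 48653 ÷ 0.736 = 66104.6196

66104.62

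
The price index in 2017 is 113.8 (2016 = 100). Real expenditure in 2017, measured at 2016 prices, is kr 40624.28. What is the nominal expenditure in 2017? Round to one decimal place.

Nominal = Real × (Index/100) = 40624.28 × (113.8/100)
        = 40624.28 × 1.138 = 46230.4306

46230.4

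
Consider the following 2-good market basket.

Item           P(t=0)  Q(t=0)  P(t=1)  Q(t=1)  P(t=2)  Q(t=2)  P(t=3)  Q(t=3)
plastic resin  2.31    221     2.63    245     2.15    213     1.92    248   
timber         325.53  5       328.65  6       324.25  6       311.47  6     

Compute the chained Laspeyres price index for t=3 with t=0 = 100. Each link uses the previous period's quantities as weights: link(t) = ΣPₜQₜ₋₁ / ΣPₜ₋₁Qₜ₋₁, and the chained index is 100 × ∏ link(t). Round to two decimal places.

Link t=0→t=1:
ΣP(t=1)Q(t=0) = 2.63×221 + 328.65×5 = 581.23 + 1643.25 = 2224.48
ΣP(t=0)Q(t=0) = 2.31×221 + 325.53×5 = 510.51 + 1627.65 = 2138.16
link = 2224.48/2138.16 = 1.040371
Link t=1→t=2:
ΣP(t=2)Q(t=1) = 2.15×245 + 324.25×6 = 526.75 + 1945.5 = 2472.25
ΣP(t=1)Q(t=1) = 2.63×245 + 328.65×6 = 644.35 + 1971.9 = 2616.25
link = 2472.25/2616.25 = 0.944959
Link t=2→t=3:
ΣP(t=3)Q(t=2) = 1.92×213 + 311.47×6 = 408.96 + 1868.82 = 2277.78
ΣP(t=2)Q(t=2) = 2.15×213 + 324.25×6 = 457.95 + 1945.5 = 2403.45
link = 2277.78/2403.45 = 0.947713
Chained index = 100 × 1.040371 × 0.944959 × 0.947713 = 93.1704

93.17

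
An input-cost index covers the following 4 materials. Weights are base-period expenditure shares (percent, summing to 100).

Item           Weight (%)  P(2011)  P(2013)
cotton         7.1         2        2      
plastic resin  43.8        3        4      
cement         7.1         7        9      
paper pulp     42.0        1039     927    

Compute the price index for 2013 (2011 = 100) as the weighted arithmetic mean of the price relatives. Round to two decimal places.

112.10

cotton: 7.1 × (2/2) = 7.1 × 1.000000 = 7.1000
plastic resin: 43.8 × (4/3) = 43.8 × 1.333333 = 58.4000
cement: 7.1 × (9/7) = 7.1 × 1.285714 = 9.1286
paper pulp: 42.0 × (927/1039) = 42.0 × 0.892204 = 37.4726
Index = Σ wᵢ·(p₁ᵢ/p₀ᵢ) = 7.1000 + 58.4000 + 9.1286 + 37.4726 = 112.1011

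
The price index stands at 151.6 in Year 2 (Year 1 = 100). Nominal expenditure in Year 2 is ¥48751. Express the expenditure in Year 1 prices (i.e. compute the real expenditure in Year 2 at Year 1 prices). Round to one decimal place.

32157.7

Real = Nominal ÷ (Index/100) = 48751 ÷ (151.6/100)
     = 48751 ÷ 1.516 = 32157.6517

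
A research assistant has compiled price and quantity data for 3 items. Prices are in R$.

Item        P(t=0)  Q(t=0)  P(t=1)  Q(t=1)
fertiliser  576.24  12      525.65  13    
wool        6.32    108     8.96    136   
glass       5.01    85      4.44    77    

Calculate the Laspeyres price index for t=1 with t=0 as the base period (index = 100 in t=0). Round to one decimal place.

Laspeyres price index uses base-period quantities as weights.
ΣP(t=1)·Q(t=0) = 525.65×12 + 8.96×108 + 4.44×85 = 6307.8 + 967.68 + 377.4 = 7652.88
ΣP(t=0)·Q(t=0) = 576.24×12 + 6.32×108 + 5.01×85 = 6914.88 + 682.56 + 425.85 = 8023.29
Index = 7652.88 / 8023.29 × 100 = 95.3833

95.4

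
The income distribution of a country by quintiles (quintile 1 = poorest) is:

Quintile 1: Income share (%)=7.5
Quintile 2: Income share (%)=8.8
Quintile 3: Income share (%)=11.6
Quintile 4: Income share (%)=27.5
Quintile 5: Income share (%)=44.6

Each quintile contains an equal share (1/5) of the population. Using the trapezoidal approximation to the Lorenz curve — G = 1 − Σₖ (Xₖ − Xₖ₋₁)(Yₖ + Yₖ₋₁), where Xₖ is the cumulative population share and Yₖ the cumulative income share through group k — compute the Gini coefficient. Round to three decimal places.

0.372

Cumulative income shares Yₖ: 0.0750, 0.1630, 0.2790, 0.5540, 1.0000
Σ (Xₖ−Xₖ₋₁)(Yₖ+Yₖ₋₁) = (1/5)(0.0750+0.0000) + (1/5)(0.1630+0.0750) + (1/5)(0.2790+0.1630) + (1/5)(0.5540+0.2790) + (1/5)(1.0000+0.5540)
  = 0.0150 + 0.0476 + 0.0884 + 0.1666 + 0.3108 = 0.6284
G = 1 − 0.6284 = 0.3716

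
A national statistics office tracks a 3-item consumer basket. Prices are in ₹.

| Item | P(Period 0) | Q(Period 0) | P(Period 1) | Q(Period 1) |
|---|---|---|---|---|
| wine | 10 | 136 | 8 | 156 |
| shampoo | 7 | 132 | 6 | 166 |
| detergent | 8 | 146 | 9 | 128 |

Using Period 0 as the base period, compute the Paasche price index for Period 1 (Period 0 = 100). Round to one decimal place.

Paasche price index uses current-period quantities as weights.
ΣP(Period 1)·Q(Period 1) = 8×156 + 6×166 + 9×128 = 1248 + 996 + 1152 = 3396
ΣP(Period 0)·Q(Period 1) = 10×156 + 7×166 + 8×128 = 1560 + 1162 + 1024 = 3746
Index = 3396 / 3746 × 100 = 90.6567

90.7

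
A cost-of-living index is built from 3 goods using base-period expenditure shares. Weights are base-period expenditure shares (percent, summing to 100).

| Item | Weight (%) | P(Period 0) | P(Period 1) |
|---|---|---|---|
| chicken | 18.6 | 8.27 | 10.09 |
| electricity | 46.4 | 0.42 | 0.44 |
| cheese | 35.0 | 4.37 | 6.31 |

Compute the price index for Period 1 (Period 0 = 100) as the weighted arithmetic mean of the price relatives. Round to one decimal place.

121.8

chicken: 18.6 × (10.09/8.27) = 18.6 × 1.220073 = 22.6933
electricity: 46.4 × (0.44/0.42) = 46.4 × 1.047619 = 48.6095
cheese: 35.0 × (6.31/4.37) = 35.0 × 1.443936 = 50.5378
Index = Σ wᵢ·(p₁ᵢ/p₀ᵢ) = 22.6933 + 48.6095 + 50.5378 = 121.8406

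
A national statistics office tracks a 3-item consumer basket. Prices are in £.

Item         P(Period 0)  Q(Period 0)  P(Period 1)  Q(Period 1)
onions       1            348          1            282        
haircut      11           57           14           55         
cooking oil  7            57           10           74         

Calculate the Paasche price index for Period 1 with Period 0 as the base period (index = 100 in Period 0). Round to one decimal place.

127.5

Paasche price index uses current-period quantities as weights.
ΣP(Period 1)·Q(Period 1) = 1×282 + 14×55 + 10×74 = 282 + 770 + 740 = 1792
ΣP(Period 0)·Q(Period 1) = 1×282 + 11×55 + 7×74 = 282 + 605 + 518 = 1405
Index = 1792 / 1405 × 100 = 127.5445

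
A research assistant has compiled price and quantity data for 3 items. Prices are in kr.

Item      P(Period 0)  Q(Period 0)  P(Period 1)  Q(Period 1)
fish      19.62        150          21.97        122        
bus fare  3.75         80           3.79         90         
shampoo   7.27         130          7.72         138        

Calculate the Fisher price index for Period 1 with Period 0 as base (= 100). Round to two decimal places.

109.66

Laspeyres component (base-period weights):
ΣP(Period 1)Q(Period 0) = 21.97×150 + 3.79×80 + 7.72×130 = 3295.5 + 303.2 + 1003.6 = 4602.3
ΣP(Period 0)Q(Period 0) = 19.62×150 + 3.75×80 + 7.27×130 = 2943 + 300 + 945.1 = 4188.1
L = 4602.3 / 4188.1 × 100 = 109.8899
Paasche component (current-period weights):
ΣP(Period 1)Q(Period 1) = 21.97×122 + 3.79×90 + 7.72×138 = 2680.34 + 341.1 + 1065.36 = 4086.8
ΣP(Period 0)Q(Period 1) = 19.62×122 + 3.75×90 + 7.27×138 = 2393.64 + 337.5 + 1003.26 = 3734.4
P = 4086.8 / 3734.4 × 100 = 109.4366
Fisher = √(L × P) = √(109.8899 × 109.4366) = 109.6630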